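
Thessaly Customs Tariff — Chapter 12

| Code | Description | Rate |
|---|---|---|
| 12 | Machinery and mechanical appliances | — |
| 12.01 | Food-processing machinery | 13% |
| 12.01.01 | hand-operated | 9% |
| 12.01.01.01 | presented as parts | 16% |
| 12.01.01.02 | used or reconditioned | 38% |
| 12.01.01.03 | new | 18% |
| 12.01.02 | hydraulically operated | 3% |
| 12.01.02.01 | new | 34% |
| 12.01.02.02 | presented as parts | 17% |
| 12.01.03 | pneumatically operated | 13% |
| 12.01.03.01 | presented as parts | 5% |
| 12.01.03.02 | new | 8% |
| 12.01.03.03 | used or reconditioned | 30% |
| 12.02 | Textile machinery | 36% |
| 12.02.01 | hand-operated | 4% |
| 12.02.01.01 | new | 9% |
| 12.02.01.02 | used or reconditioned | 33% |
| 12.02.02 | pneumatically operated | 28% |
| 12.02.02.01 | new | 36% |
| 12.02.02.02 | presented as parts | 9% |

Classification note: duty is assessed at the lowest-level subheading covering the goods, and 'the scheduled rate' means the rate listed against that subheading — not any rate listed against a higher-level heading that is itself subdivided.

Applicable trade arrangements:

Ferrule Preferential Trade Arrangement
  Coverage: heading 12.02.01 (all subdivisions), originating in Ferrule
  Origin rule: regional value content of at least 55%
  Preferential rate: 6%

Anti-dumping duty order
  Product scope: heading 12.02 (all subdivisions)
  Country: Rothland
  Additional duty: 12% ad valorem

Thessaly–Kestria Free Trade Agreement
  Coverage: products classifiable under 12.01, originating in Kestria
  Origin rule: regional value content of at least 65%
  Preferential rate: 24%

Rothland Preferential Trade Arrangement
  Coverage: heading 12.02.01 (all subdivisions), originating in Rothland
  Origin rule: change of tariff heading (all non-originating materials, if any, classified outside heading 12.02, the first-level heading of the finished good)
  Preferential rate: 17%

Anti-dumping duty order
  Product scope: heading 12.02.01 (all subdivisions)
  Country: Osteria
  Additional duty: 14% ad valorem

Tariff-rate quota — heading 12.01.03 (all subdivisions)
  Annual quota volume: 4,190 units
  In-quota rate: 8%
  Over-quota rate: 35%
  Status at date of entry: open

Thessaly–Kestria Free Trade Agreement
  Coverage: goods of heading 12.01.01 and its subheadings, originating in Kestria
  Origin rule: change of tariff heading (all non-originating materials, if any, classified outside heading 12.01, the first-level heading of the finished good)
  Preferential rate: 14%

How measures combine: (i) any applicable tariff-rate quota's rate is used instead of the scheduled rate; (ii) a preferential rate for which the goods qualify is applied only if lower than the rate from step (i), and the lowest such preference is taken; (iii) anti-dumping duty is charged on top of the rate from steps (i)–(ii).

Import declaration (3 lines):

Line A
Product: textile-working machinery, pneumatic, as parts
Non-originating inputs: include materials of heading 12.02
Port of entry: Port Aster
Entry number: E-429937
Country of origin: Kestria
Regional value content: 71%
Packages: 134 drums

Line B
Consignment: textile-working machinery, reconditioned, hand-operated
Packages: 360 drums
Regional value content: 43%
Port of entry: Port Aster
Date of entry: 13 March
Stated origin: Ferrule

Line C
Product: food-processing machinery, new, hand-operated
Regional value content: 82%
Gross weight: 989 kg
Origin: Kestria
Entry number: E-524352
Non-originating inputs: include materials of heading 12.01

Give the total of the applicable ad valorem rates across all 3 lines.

Line A: textile-working → 12.02; pneumatic → 12.02.02; as parts → 12.02.02.02. Scheduled 9%. Kestria agreement on 12.01: 12.02.02.02 not covered; Kestria agreement on 12.01.01: 12.02.02.02 not covered. → 9%.
Line B: textile-working → 12.02; hand-operated → 12.02.01; reconditioned → 12.02.01.02. Scheduled 33%. Ferrule agreement on 12.02.01: RVC < 55%. → 33%.
Line C: food-processing → 12.01; hand-operated → 12.01.01; new → 12.01.01.03. Scheduled 18%. Kestria agreement on 12.01: RVC ≥ 65% → 24% available; Kestria agreement on 12.01.01: CTH not met; preference 24% not lower than 18% → no reduction. → 18%.
Sum: 9% + 33% + 18% = 60%.

60%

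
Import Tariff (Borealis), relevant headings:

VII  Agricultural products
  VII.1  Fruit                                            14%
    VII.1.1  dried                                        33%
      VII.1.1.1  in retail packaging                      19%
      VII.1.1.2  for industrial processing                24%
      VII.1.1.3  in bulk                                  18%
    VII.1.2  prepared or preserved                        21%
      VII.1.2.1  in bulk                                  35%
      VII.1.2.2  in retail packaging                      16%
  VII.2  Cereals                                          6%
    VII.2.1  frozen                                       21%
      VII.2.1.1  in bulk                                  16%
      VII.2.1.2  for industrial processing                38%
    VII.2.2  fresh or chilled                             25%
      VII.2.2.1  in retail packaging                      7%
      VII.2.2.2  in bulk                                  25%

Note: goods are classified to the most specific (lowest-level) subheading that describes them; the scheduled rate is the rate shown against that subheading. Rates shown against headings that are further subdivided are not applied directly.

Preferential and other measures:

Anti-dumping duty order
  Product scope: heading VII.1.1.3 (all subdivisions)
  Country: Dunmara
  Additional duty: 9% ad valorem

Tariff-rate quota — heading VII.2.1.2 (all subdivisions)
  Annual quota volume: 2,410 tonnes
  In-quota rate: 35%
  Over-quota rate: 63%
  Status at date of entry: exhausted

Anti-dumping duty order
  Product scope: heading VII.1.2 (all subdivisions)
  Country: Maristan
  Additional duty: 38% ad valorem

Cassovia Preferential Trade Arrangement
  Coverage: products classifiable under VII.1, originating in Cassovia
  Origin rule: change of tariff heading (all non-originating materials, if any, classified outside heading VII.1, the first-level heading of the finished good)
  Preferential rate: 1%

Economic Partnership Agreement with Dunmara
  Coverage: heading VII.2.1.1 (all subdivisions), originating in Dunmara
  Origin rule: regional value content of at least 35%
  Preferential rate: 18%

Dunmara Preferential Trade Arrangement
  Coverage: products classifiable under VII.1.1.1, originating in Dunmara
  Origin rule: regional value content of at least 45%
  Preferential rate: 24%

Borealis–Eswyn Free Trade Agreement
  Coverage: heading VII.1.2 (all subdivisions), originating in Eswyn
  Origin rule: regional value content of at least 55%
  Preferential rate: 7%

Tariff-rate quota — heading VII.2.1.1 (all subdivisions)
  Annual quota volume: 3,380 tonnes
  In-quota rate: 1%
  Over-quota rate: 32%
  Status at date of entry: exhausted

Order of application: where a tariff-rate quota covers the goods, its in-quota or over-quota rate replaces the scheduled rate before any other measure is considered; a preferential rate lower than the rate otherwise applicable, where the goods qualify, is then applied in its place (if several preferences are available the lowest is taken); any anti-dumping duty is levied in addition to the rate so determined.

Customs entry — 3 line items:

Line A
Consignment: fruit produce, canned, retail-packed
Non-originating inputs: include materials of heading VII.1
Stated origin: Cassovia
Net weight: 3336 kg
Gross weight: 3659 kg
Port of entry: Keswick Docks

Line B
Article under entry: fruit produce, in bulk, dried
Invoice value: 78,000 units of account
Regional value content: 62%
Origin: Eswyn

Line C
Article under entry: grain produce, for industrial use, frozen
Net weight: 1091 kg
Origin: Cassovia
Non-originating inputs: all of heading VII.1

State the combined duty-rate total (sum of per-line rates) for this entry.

97%

Line A: fruit → VII.1; canned → VII.1.2; retail-packed → VII.1.2.2. Scheduled 16%. Cassovia agreement on VII.1: CTH not met. → 16%.
Line B: fruit → VII.1; dried → VII.1.1; in bulk → VII.1.1.3. Scheduled 18%. Eswyn agreement on VII.1.2: VII.1.1.3 not covered. → 18%.
Line C: grain → VII.2; frozen → VII.2.1; for industrial use → VII.2.1.2. Scheduled 38%. quota on VII.2.1.2 exhausted → over-quota 63%; Cassovia agreement on VII.1: VII.2.1.2 not covered. → 63%.
Sum: 16% + 18% + 63% = 97%.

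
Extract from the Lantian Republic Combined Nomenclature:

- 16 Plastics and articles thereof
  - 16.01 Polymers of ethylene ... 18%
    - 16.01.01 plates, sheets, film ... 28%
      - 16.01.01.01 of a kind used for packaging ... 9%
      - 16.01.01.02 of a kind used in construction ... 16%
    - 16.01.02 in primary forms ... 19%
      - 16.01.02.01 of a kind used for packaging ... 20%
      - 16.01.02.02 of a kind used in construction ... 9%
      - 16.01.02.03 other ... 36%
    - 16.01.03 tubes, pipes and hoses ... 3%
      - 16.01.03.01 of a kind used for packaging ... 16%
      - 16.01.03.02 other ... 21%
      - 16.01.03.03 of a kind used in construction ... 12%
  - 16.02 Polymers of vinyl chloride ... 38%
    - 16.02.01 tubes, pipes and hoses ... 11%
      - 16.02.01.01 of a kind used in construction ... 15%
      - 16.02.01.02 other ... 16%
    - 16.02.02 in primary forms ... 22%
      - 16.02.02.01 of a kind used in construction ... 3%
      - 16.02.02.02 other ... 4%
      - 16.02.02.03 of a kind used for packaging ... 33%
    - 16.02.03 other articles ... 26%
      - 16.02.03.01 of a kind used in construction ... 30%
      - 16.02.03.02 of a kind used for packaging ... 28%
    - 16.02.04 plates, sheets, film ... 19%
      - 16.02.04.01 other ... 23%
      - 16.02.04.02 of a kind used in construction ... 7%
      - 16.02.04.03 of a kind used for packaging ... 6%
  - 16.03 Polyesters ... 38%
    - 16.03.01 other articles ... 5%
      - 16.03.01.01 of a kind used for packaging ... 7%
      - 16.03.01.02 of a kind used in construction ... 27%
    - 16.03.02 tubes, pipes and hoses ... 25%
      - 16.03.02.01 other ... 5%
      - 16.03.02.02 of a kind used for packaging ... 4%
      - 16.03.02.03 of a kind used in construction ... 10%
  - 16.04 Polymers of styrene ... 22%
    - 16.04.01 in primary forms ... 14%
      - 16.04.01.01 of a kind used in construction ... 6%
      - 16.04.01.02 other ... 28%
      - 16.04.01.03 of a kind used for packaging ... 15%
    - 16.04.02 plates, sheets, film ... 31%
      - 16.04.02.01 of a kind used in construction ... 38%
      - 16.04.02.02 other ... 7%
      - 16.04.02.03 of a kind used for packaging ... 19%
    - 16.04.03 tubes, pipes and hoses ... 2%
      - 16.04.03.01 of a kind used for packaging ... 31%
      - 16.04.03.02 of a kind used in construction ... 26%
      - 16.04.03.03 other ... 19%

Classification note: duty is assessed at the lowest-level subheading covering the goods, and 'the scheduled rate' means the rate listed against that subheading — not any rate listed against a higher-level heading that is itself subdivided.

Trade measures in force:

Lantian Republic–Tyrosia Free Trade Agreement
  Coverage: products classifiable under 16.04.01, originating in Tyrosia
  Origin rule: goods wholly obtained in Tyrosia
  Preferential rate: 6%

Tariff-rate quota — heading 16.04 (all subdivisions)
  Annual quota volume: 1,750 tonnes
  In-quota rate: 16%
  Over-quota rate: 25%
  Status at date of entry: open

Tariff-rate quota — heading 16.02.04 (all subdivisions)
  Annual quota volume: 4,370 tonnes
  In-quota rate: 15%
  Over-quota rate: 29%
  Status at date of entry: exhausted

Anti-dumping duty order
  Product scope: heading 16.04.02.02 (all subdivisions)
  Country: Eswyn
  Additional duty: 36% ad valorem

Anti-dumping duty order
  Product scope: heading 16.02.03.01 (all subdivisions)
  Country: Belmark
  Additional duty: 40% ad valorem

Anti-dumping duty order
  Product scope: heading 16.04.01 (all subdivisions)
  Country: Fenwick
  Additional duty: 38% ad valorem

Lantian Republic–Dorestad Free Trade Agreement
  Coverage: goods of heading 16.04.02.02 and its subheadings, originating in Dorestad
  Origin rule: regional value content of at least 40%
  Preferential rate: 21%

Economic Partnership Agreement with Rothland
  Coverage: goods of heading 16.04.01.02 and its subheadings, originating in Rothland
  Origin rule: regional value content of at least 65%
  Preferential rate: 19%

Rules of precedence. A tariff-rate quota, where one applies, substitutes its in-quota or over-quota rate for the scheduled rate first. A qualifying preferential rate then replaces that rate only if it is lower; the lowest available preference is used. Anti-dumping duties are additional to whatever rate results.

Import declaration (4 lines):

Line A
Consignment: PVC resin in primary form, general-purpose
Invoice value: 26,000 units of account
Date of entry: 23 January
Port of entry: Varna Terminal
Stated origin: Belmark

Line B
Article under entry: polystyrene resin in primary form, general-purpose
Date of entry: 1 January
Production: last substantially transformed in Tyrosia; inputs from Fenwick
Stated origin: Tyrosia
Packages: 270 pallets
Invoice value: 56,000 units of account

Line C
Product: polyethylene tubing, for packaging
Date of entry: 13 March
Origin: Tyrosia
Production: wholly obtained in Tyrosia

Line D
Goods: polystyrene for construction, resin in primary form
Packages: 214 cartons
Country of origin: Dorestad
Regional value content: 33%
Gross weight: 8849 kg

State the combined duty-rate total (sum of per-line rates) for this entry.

52%

Line A: PVC → 16.02; resin in primary form → 16.02.02; general-purpose → 16.02.02.02. Scheduled 4%. No special measure applies. → 4%.
Line B: polystyrene → 16.04; resin in primary form → 16.04.01; general-purpose → 16.04.01.02. Scheduled 28%. quota on 16.04 open → in-quota 16%; Tyrosia agreement on 16.04.01: not wholly obtained. → 16%.
Line C: polyethylene → 16.01; tubing → 16.01.03; for packaging → 16.01.03.01. Scheduled 16%. Tyrosia agreement on 16.04.01: 16.01.03.01 not covered. → 16%.
Line D: polystyrene → 16.04; resin in primary form → 16.04.01; for construction → 16.04.01.01. Scheduled 6%. quota on 16.04 open → in-quota 16%; Dorestad agreement on 16.04.02.02: 16.04.01.01 not covered. → 16%.
Sum: 4% + 16% + 16% + 16% = 52%.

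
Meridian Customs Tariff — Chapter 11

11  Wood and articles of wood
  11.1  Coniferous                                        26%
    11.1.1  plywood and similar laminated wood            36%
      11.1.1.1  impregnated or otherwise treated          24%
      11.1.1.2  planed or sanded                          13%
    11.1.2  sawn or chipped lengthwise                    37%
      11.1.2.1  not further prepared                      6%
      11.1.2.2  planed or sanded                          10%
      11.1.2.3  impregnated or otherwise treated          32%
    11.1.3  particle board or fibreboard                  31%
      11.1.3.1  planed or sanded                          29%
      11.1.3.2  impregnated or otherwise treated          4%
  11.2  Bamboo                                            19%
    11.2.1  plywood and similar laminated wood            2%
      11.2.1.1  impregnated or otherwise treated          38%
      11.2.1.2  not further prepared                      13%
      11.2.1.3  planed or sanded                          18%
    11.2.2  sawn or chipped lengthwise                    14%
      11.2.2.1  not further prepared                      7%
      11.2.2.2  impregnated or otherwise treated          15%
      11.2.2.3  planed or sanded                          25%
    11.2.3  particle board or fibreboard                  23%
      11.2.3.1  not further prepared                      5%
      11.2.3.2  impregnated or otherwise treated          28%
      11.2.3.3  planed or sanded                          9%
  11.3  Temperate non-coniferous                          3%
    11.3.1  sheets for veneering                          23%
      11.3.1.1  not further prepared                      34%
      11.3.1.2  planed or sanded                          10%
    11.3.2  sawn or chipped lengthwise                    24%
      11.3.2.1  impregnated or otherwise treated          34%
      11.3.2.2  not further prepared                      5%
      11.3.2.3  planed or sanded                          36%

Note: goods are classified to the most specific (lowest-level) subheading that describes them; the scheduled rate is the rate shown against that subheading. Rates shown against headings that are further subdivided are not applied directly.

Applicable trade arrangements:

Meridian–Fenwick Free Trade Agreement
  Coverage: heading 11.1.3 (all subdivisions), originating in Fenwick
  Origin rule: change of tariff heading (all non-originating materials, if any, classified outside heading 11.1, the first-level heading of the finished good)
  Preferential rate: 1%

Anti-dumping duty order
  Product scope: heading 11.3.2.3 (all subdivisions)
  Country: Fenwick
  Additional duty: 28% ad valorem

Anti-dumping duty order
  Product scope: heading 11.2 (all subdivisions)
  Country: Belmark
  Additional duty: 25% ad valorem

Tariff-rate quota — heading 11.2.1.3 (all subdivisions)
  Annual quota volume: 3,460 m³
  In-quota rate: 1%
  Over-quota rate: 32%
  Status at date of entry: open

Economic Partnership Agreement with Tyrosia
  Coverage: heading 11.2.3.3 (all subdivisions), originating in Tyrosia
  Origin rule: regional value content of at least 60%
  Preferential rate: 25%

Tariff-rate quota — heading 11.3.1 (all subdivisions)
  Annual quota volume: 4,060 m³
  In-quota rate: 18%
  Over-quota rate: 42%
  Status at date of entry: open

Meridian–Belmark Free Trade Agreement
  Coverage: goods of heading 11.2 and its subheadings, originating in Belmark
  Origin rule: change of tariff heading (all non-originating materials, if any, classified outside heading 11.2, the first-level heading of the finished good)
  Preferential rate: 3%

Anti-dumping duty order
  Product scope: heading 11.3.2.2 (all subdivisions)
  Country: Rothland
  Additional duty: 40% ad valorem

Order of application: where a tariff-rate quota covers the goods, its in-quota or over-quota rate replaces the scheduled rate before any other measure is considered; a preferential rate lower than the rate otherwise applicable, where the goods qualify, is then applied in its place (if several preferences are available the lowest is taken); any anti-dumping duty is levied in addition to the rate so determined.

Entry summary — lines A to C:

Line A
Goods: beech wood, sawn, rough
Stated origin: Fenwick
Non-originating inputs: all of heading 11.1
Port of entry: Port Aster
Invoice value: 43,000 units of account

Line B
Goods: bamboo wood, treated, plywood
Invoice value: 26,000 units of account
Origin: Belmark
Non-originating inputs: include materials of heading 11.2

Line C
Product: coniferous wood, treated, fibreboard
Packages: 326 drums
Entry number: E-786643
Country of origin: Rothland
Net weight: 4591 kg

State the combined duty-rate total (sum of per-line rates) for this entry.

72%

Line A: beech → 11.3; sawn → 11.3.2; rough → 11.3.2.2. Scheduled 5%. Fenwick agreement on 11.1.3: 11.3.2.2 not covered. → 5%.
Line B: bamboo → 11.2; plywood → 11.2.1; treated → 11.2.1.1. Scheduled 38%. Belmark agreement on 11.2: CTH not met; anti-dumping (Belmark, 11.2): +25%; total 38% + 25% = 63%. → 63%.
Line C: coniferous → 11.1; fibreboard → 11.1.3; treated → 11.1.3.2. Scheduled 4%. No special measure applies. → 4%.
Sum: 5% + 63% + 4% = 72%.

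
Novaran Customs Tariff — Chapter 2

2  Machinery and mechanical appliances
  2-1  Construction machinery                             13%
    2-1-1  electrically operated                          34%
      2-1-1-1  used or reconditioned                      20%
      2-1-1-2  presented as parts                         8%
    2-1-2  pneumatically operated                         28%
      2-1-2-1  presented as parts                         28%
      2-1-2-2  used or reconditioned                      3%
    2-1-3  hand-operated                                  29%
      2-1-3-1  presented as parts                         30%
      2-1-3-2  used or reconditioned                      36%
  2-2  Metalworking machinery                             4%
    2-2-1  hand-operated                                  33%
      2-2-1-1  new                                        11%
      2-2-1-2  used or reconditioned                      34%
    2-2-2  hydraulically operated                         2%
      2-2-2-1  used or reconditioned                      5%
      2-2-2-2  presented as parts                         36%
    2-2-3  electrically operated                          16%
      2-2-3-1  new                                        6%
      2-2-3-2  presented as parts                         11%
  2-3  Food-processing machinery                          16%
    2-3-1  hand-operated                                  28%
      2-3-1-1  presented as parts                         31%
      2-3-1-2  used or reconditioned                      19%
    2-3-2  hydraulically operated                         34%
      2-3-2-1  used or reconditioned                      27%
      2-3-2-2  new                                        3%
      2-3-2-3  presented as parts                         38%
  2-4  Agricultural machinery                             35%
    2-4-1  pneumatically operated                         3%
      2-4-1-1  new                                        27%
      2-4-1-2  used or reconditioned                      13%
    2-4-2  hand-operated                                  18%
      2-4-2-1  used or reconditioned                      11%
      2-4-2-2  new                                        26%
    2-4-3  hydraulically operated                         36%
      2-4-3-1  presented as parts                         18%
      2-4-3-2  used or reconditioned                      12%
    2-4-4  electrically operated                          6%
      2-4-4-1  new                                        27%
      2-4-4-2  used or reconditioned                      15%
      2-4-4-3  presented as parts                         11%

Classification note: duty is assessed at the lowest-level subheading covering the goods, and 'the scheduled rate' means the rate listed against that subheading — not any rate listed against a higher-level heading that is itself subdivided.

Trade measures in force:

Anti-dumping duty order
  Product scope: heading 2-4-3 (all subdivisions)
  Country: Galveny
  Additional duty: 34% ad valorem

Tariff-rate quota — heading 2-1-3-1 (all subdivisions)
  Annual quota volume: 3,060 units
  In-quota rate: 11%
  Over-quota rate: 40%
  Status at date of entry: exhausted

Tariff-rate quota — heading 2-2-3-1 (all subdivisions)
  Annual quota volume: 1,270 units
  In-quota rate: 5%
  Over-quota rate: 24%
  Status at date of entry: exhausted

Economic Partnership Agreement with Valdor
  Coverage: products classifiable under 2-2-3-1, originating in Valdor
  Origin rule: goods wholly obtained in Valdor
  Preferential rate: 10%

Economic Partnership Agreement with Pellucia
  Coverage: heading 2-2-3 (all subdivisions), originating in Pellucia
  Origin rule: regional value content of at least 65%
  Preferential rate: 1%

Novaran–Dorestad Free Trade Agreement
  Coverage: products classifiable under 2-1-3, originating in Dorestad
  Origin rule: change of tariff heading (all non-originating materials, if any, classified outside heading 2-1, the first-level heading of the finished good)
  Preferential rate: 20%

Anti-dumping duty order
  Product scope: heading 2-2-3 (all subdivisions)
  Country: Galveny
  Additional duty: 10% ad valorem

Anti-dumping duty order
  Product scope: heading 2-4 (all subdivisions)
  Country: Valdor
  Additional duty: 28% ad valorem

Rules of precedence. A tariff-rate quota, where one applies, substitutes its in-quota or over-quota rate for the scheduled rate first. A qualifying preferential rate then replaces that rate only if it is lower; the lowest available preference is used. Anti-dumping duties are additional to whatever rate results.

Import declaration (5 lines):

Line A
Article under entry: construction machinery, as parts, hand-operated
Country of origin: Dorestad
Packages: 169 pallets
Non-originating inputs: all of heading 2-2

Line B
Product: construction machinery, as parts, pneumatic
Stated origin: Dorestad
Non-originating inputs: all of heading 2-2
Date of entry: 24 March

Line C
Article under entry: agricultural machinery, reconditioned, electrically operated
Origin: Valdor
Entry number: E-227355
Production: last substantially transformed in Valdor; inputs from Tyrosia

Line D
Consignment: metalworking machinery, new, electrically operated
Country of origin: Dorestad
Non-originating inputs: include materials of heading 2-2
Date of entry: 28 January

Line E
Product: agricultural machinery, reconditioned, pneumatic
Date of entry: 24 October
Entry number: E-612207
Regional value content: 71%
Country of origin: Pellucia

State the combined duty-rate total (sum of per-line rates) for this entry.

128%

Line A: construction → 2-1; hand-operated → 2-1-3; as parts → 2-1-3-1. Scheduled 30%. quota on 2-1-3-1 exhausted → over-quota 40%; Dorestad agreement on 2-1-3: CTH met → 20% available; preferential 20%. → 20%.
Line B: construction → 2-1; pneumatic → 2-1-2; as parts → 2-1-2-1. Scheduled 28%. Dorestad agreement on 2-1-3: 2-1-2-1 not covered. → 28%.
Line C: agricultural → 2-4; electrically operated → 2-4-4; reconditioned → 2-4-4-2. Scheduled 15%. Valdor agreement on 2-2-3-1: 2-4-4-2 not covered; anti-dumping (Valdor, 2-4): +28%; total 15% + 28% = 43%. → 43%.
Line D: metalworking → 2-2; electrically operated → 2-2-3; new → 2-2-3-1. Scheduled 6%. quota on 2-2-3-1 exhausted → over-quota 24%; Dorestad agreement on 2-1-3: 2-2-3-1 not covered. → 24%.
Line E: agricultural → 2-4; pneumatic → 2-4-1; reconditioned → 2-4-1-2. Scheduled 13%. Pellucia agreement on 2-2-3: 2-4-1-2 not covered. → 13%.
Sum: 20% + 28% + 43% + 24% + 13% = 128%.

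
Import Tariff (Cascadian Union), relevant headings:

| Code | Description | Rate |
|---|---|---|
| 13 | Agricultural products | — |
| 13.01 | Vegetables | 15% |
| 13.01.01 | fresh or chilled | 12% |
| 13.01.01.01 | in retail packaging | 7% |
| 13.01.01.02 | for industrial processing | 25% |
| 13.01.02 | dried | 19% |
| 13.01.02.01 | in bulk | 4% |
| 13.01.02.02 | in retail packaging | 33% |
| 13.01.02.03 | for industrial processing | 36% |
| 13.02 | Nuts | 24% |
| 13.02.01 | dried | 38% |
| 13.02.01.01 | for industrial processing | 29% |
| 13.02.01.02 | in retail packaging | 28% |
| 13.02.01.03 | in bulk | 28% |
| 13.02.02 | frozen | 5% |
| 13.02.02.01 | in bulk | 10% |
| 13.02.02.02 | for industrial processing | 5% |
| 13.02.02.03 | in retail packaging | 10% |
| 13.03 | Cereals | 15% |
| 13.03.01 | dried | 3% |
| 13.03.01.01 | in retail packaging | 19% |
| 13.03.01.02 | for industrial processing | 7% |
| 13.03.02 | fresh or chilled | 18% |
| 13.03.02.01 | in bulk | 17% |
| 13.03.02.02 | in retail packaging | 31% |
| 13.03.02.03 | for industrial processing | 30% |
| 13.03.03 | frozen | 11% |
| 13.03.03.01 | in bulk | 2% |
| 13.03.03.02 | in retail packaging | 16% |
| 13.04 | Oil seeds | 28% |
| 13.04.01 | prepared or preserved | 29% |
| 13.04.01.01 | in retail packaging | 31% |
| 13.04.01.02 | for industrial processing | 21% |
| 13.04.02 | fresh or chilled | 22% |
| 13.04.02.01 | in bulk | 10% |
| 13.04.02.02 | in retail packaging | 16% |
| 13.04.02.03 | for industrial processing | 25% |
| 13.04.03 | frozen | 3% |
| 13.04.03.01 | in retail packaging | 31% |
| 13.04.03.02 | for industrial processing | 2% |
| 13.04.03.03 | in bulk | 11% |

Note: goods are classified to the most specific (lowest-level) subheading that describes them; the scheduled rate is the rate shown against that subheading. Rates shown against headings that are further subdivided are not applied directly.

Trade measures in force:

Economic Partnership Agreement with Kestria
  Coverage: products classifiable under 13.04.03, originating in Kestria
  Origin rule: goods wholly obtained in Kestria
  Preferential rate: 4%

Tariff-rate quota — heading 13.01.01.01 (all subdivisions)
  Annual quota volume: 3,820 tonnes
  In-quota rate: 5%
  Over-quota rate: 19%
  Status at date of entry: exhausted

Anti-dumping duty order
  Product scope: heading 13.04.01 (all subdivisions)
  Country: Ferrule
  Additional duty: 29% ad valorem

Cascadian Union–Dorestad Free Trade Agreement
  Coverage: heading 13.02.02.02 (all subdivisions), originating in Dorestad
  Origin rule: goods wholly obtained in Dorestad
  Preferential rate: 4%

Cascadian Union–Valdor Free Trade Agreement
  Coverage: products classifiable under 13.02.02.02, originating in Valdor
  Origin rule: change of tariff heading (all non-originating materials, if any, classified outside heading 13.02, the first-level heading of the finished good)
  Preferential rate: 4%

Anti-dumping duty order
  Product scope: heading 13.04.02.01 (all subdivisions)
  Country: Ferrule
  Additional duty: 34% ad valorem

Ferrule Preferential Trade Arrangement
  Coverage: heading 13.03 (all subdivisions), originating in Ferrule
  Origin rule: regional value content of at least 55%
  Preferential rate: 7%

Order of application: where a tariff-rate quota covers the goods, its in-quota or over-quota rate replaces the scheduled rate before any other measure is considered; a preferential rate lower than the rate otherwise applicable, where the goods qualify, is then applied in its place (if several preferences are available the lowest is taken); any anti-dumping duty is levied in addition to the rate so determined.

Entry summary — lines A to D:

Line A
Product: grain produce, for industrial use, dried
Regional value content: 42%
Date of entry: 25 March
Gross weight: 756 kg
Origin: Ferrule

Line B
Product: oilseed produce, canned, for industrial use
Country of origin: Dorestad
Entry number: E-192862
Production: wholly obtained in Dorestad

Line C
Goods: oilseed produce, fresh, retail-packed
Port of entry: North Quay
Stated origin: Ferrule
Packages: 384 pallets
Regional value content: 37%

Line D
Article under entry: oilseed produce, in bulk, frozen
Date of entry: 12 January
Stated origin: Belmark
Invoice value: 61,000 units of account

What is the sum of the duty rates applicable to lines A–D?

Line A: grain → 13.03; dried → 13.03.01; for industrial use → 13.03.01.02. Scheduled 7%. Ferrule agreement on 13.03: RVC < 55%. → 7%.
Line B: oilseed → 13.04; canned → 13.04.01; for industrial use → 13.04.01.02. Scheduled 21%. Dorestad agreement on 13.02.02.02: 13.04.01.02 not covered. → 21%.
Line C: oilseed → 13.04; fresh → 13.04.02; retail-packed → 13.04.02.02. Scheduled 16%. Ferrule agreement on 13.03: 13.04.02.02 not covered. → 16%.
Line D: oilseed → 13.04; frozen → 13.04.03; in bulk → 13.04.03.03. Scheduled 11%. No special measure applies. → 11%.
Sum: 7% + 21% + 16% + 11% = 55%.

55%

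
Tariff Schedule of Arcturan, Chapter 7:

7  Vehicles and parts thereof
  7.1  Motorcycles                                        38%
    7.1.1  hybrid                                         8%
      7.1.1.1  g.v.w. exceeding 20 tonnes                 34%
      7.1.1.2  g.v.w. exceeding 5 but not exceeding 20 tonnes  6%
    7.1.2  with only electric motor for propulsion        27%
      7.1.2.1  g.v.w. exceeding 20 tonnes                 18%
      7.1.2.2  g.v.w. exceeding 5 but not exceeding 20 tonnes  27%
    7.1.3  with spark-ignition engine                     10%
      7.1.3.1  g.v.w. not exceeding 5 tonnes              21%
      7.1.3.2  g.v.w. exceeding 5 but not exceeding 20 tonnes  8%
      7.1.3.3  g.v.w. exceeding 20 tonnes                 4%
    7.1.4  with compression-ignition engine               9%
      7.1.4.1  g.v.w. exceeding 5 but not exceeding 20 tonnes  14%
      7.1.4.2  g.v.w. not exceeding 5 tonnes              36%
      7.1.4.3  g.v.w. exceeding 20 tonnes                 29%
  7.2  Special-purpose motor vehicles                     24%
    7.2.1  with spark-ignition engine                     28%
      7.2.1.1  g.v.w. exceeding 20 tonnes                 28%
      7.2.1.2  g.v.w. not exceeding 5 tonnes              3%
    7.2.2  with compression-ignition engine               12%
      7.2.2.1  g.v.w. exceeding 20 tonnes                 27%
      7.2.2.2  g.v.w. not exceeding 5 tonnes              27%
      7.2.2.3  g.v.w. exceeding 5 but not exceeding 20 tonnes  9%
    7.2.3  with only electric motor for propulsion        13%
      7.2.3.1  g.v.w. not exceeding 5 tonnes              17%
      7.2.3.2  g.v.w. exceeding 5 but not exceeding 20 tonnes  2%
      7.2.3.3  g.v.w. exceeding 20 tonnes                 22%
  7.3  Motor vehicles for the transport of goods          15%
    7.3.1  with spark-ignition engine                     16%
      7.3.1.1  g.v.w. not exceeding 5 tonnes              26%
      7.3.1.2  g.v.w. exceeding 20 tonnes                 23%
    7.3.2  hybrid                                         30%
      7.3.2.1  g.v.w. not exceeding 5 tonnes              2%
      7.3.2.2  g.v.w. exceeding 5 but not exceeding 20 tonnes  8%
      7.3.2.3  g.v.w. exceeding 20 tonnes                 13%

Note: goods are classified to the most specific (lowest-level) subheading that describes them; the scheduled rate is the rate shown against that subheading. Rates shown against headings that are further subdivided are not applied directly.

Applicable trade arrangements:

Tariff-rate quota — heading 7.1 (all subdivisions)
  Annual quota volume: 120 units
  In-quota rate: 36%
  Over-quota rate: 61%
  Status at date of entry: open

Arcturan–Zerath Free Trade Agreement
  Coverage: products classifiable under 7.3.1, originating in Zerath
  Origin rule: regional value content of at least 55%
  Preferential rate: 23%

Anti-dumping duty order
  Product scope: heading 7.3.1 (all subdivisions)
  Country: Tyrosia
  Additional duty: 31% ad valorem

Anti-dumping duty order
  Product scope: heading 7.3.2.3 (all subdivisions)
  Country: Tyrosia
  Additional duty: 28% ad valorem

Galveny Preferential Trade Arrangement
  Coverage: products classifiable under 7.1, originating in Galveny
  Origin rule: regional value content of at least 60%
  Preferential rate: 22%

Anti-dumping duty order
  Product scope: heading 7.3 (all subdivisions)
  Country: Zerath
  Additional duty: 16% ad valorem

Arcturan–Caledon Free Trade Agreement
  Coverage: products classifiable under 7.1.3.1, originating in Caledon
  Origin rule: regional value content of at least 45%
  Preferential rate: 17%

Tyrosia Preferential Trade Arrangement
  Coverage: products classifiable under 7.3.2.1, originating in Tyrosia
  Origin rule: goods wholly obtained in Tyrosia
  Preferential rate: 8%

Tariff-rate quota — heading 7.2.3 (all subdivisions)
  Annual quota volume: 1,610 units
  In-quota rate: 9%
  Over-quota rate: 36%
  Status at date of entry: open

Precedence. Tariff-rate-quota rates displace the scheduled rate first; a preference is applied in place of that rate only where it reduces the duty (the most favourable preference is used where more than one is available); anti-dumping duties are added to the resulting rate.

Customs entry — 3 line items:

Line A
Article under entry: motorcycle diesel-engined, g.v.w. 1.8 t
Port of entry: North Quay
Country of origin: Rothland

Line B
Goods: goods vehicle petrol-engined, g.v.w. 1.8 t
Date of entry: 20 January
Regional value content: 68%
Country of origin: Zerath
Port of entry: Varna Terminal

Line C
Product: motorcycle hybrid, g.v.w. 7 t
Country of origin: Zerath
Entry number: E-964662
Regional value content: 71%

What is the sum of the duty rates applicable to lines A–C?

Line A: motorcycle → 7.1; diesel-engined → 7.1.4; g.v.w. 1.8 t → 7.1.4.2. Scheduled 36%. quota on 7.1 open → in-quota 36%. → 36%.
Line B: goods vehicle → 7.3; petrol-engined → 7.3.1; g.v.w. 1.8 t → 7.3.1.1. Scheduled 26%. Zerath agreement on 7.3.1: RVC ≥ 55% → 23% available; preferential 23%; anti-dumping (Zerath, 7.3): +16%; total 23% + 16% = 39%. → 39%.
Line C: motorcycle → 7.1; hybrid → 7.1.1; g.v.w. 7 t → 7.1.1.2. Scheduled 6%. quota on 7.1 open → in-quota 36%; Zerath agreement on 7.3.1: 7.1.1.2 not covered. → 36%.
Sum: 36% + 39% + 36% = 111%.

111%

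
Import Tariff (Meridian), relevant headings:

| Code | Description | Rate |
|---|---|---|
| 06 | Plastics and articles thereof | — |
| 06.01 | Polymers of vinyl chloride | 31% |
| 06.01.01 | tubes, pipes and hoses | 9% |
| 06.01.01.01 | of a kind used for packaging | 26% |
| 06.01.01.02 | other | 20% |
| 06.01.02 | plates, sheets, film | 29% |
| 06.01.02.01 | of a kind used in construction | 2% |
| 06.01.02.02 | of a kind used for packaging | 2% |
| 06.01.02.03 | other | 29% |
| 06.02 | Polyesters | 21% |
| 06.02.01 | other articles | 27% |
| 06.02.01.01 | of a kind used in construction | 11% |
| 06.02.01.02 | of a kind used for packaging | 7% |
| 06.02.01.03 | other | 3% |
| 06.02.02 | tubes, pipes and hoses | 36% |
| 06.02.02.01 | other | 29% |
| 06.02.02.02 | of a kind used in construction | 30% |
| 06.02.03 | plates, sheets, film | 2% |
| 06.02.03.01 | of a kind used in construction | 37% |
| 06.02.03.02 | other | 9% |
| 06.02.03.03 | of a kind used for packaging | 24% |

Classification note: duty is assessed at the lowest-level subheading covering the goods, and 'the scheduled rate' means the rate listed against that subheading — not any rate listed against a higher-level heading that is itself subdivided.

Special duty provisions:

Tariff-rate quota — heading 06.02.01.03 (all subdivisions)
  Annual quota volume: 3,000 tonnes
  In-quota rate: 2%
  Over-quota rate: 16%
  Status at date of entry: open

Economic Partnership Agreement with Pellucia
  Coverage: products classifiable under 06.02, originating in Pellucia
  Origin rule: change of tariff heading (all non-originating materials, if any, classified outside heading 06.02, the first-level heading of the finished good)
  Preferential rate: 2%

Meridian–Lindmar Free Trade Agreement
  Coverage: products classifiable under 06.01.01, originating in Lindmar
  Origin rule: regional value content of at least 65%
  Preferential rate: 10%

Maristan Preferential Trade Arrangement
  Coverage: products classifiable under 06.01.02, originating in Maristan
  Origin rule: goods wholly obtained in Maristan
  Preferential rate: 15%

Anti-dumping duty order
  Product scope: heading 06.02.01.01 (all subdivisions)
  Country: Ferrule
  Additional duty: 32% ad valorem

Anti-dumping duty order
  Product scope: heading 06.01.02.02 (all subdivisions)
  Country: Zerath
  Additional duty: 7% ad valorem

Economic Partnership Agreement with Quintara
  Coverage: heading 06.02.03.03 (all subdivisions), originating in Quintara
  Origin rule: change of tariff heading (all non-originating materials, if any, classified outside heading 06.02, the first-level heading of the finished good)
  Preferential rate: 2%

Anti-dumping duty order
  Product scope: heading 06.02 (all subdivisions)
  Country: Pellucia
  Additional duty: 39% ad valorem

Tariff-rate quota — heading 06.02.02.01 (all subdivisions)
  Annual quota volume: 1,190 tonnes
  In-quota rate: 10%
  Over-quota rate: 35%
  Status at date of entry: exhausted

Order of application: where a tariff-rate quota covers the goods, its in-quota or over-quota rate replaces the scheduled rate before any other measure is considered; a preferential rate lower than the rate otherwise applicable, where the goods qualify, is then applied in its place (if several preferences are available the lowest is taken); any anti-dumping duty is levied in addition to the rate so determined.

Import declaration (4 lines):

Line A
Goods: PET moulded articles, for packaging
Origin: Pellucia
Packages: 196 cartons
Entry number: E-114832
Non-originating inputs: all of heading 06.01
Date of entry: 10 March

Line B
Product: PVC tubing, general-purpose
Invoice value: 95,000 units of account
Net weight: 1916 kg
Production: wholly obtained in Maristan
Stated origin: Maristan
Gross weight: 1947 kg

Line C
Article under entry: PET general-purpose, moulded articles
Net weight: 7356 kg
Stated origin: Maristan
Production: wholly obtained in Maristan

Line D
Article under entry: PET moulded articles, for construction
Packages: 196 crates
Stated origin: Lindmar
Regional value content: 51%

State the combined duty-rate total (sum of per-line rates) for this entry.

Line A: PET → 06.02; moulded articles → 06.02.01; for packaging → 06.02.01.02. Scheduled 7%. Pellucia agreement on 06.02: CTH met → 2% available; preferential 2%; anti-dumping (Pellucia, 06.02): +39%; total 2% + 39% = 41%. → 41%.
Line B: PVC → 06.01; tubing → 06.01.01; general-purpose → 06.01.01.02. Scheduled 20%. Maristan agreement on 06.01.02: 06.01.01.02 not covered. → 20%.
Line C: PET → 06.02; moulded articles → 06.02.01; general-purpose → 06.02.01.03. Scheduled 3%. quota on 06.02.01.03 open → in-quota 2%; Maristan agreement on 06.01.02: 06.02.01.03 not covered. → 2%.
Line D: PET → 06.02; moulded articles → 06.02.01; for construction → 06.02.01.01. Scheduled 11%. Lindmar agreement on 06.01.01: 06.02.01.01 not covered. → 11%.
Sum: 41% + 20% + 2% + 11% = 74%.

74%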